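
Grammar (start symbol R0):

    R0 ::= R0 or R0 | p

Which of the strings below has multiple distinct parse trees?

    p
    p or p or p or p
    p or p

p: 1 tree
p or p or p or p: 5 trees
p or p: 1 tree

p or p or p or p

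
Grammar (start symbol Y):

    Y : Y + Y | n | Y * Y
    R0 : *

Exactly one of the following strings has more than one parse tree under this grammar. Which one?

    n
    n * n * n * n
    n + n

n: 1 tree
n * n * n * n: 5 trees
n + n: 1 tree

n * n * n * n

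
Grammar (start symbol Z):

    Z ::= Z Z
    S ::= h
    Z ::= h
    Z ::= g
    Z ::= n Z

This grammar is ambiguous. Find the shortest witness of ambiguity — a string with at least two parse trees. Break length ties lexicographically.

length 1: no string has ≥2 trees
length 2: no string has ≥2 trees
length 3: g g g has 2 parse trees

Two derivations of g g g:
  Z ⇒ Z Z ⇒ Z Z Z ⇒ g Z Z ⇒ g g Z ⇒ g g g
  Z ⇒ Z Z ⇒ g Z ⇒ g Z Z ⇒ g g Z ⇒ g g g

g g g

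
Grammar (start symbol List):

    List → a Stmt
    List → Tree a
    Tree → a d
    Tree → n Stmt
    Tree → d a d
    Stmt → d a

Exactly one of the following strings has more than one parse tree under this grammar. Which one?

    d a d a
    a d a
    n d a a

d a d a: 1 tree
a d a: 2 trees
n d a a: 1 tree

a d a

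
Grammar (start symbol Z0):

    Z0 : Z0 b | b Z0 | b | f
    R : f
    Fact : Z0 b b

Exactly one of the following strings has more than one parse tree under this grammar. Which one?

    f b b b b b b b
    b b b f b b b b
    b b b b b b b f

f b b b b b b b: 1 tree
b b b f b b b b: 35 trees
b b b b b b b f: 1 tree

b b b f b b b b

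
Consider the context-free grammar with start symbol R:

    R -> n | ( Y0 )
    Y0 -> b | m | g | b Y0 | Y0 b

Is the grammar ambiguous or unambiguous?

Witness: ( b b )

Derivation 1: R ⇒ ( Y0 ) ⇒ ( b Y0 ) ⇒ ( b b )
Derivation 2: R ⇒ ( Y0 ) ⇒ ( Y0 b ) ⇒ ( b b )

Two distinct leftmost derivations for the same string.

Ambiguous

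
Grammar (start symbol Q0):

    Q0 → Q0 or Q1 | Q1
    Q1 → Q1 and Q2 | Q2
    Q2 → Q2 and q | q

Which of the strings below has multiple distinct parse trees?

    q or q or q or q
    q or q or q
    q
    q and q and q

q and q and q

q or q or q or q: 1 tree
q or q or q: 1 tree
q: 1 tree
q and q and q: 4 trees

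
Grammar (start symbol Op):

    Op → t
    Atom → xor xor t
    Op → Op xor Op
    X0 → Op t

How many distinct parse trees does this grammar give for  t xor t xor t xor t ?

5

Parse trees for t xor t xor t xor t:
  [Op [Op t] xor [Op [Op t] xor [Op [Op t] xor [Op t]]]]
  [Op [Op t] xor [Op [Op [Op t] xor [Op t]] xor [Op t]]]
  [Op [Op [Op t] xor [Op t]] xor [Op [Op t] xor [Op t]]]
  [Op [Op [Op t] xor [Op [Op t] xor [Op t]]] xor [Op t]]
  [Op [Op [Op [Op t] xor [Op t]] xor [Op t]] xor [Op t]]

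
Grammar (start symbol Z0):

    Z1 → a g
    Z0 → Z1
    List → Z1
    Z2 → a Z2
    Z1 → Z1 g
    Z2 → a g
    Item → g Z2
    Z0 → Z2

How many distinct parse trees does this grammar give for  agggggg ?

1

Parse trees for agggggg:
  [Z0 [Z1 [Z1 [Z1 [Z1 [Z1 [Z1 a g] g] g] g] g] g]]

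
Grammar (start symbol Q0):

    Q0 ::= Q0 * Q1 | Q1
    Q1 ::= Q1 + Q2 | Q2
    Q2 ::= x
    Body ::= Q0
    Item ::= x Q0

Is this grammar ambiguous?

Unambiguous

Only Q0, Q1, Q2 are reachable from Q0; ignoring the rest: The grammar is stratified — Q0 handles '*' (left-recursive), Q1 handles '+', Q2 atoms. Each operator has a fixed associativity and precedence level, so every string has one parse.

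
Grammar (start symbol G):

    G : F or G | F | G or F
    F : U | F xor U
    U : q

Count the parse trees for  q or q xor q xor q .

2

Parse trees for q or q xor q xor q:
  [G [F [U q]] or [G [F [F [F [U q]] xor [U q]] xor [U q]]]]
  [G [G [F [U q]]] or [F [F [F [U q]] xor [U q]] xor [U q]]]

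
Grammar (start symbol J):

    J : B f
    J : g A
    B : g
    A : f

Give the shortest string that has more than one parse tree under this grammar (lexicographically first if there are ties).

length 2: g f has 2 parse trees

Two derivations of g f:
  J ⇒ B f ⇒ g f
  J ⇒ g A ⇒ g f

g f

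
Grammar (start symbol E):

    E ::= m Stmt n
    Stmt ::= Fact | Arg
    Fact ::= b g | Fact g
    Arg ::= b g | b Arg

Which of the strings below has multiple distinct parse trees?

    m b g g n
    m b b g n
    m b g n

m b g n

m b g g n: 1 tree
m b b g n: 1 tree
m b g n: 2 trees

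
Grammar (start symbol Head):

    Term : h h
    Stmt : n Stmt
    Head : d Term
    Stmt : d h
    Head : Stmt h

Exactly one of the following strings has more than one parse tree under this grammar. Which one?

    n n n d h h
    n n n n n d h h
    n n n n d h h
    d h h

d h h

n n n d h h: 1 tree
n n n n n d h h: 1 tree
n n n n d h h: 1 tree
d h h: 2 trees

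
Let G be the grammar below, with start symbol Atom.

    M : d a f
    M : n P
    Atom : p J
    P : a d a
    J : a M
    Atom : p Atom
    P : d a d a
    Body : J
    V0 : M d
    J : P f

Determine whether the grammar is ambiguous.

Witness: p a d a f

Derivation 1: Atom ⇒ p J ⇒ p a M ⇒ p a d a f
Derivation 2: Atom ⇒ p J ⇒ p P f ⇒ p a d a f

Two distinct leftmost derivations for the same string.

Ambiguous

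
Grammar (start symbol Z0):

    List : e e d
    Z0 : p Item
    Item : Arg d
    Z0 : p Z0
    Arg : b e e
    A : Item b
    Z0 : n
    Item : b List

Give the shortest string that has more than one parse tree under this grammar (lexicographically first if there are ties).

p b e e d

length 1: no string has ≥2 trees
length 2: no string has ≥2 trees
length 3: no string has ≥2 trees
length 4: no string has ≥2 trees
length 5: p b e e d has 2 parse trees

Two derivations of p b e e d:
  Z0 ⇒ p Item ⇒ p Arg d ⇒ p b e e d
  Z0 ⇒ p Item ⇒ p b List ⇒ p b e e d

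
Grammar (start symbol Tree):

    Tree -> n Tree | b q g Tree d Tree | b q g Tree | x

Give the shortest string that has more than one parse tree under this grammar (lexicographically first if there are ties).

length 1: no string has ≥2 trees
length 2: no string has ≥2 trees
length 3: no string has ≥2 trees
length 4: no string has ≥2 trees
length 5: no string has ≥2 trees
length 6: no string has ≥2 trees
length 7: no string has ≥2 trees
length 8: no string has ≥2 trees
length 9: b q g b q g x d x has 2 parse trees

Two derivations of b q g b q g x d x:
  Tree ⇒ b q g Tree d Tree ⇒ b q g b q g Tree d Tree ⇒ b q g b q g x d Tree ⇒ b q g b q g x d x
  Tree ⇒ b q g Tree ⇒ b q g b q g Tree d Tree ⇒ b q g b q g x d Tree ⇒ b q g b q g x d x

b q g b q g x d x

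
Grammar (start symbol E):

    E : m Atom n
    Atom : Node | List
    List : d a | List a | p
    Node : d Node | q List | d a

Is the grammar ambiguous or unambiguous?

Witness: m d a n

Derivation 1: E ⇒ m Atom n ⇒ m Node n ⇒ m d a n
Derivation 2: E ⇒ m Atom n ⇒ m List n ⇒ m d a n

Two distinct leftmost derivations for the same string.

Ambiguous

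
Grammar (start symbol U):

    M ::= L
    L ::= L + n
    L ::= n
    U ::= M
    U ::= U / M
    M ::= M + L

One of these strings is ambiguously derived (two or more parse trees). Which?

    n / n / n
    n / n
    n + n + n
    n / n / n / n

n / n / n: 1 tree
n / n: 1 tree
n + n + n: 4 trees
n / n / n / n: 1 tree

n + n + n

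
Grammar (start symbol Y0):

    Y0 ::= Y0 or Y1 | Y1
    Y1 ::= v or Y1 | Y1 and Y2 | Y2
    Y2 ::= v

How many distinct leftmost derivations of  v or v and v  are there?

3

Parse trees for v or v and v:
  [Y0 [Y0 [Y1 [Y2 v]]] or [Y1 [Y1 [Y2 v]] and [Y2 v]]]
  [Y0 [Y1 v or [Y1 [Y1 [Y2 v]] and [Y2 v]]]]
  [Y0 [Y1 [Y1 v or [Y1 [Y2 v]]] and [Y2 v]]]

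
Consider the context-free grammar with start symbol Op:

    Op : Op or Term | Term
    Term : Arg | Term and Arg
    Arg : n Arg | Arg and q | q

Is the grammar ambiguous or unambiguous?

Ambiguous

Witness: q and q

Derivation 1: Op ⇒ Term ⇒ Arg ⇒ Arg and q ⇒ q and q
Derivation 2: Op ⇒ Term ⇒ Term and Arg ⇒ Arg and Arg ⇒ q and Arg ⇒ q and q

Two distinct leftmost derivations for the same string.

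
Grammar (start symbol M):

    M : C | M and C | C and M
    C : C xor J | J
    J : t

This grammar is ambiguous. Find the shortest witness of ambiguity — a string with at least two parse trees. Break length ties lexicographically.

length 1: no string has ≥2 trees
length 3: t and t has 2 parse trees

Two derivations of t and t:
  M ⇒ M and C ⇒ C and C ⇒ J and C ⇒ t and C ⇒ t and J ⇒ t and t
  M ⇒ C and M ⇒ J and M ⇒ t and M ⇒ t and C ⇒ t and J ⇒ t and t

t and t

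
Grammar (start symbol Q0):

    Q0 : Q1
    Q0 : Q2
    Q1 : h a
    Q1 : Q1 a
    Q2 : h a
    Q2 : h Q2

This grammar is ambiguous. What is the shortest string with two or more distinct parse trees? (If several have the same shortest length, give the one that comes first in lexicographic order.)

length 2: h a has 2 parse trees

Two derivations of h a:
  Q0 ⇒ Q1 ⇒ h a
  Q0 ⇒ Q2 ⇒ h a

h a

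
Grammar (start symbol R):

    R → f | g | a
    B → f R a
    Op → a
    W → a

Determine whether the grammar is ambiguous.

Only R is reachable from R; ignoring the rest: Restricted to the reachable nonterminals, every rule has the form A → t or A → t B, and no two rules for the same A share a first terminal. The grammar encodes a DFA — one run per string.

Unambiguous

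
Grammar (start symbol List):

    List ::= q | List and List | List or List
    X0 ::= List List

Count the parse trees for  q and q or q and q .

Parse trees for q and q or q and q:
  [List [List q] and [List [List [List q] or [List q]] and [List q]]]
  [List [List q] and [List [List q] or [List [List q] and [List q]]]]
  [List [List [List q] and [List [List q] or [List q]]] and [List q]]
  [List [List [List [List q] and [List q]] or [List q]] and [List q]]
  [List [List [List q] and [List q]] or [List [List q] and [List q]]]

5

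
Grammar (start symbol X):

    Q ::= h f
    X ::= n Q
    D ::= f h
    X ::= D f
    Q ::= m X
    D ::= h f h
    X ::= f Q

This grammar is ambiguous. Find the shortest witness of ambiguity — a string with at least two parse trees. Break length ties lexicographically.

length 3: f h f has 2 parse trees

Two derivations of f h f:
  X ⇒ D f ⇒ f h f
  X ⇒ f Q ⇒ f h f

f h f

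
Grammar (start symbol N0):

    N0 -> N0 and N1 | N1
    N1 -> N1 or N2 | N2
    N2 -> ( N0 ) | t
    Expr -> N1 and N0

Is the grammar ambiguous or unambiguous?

(Expr is unreachable from N0, so its rules don't affect L(N0).) This is a standard precedence ladder (N0 over N1 over N2), with each level left-recursive on its own operator ('and' at N0, 'or' at N1). That structure is LR(1), hence unambiguous.

Unambiguous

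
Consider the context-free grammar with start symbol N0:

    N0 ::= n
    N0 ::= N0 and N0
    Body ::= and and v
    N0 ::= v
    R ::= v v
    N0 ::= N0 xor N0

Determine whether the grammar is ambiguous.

Witness: n and n and n

Derivation 1: N0 ⇒ N0 and N0 ⇒ n and N0 ⇒ n and N0 and N0 ⇒ n and n and N0 ⇒ n and n and n
Derivation 2: N0 ⇒ N0 and N0 ⇒ N0 and N0 and N0 ⇒ n and N0 and N0 ⇒ n and n and N0 ⇒ n and n and n

Two distinct leftmost derivations for the same string.

Ambiguous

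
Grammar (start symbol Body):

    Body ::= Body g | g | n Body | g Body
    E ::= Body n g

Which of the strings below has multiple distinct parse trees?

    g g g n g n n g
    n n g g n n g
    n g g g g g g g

g g g n g n n g: 1 tree
n n g g n n g: 1 tree
n g g g g g g g: 127 trees

n g g g g g g g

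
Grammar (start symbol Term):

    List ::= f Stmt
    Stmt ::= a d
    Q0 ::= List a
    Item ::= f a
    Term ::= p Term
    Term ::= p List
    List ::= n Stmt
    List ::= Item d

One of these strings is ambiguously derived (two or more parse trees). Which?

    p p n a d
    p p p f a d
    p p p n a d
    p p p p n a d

p p n a d: 1 tree
p p p f a d: 2 trees
p p p n a d: 1 tree
p p p p n a d: 1 tree

p p p f a d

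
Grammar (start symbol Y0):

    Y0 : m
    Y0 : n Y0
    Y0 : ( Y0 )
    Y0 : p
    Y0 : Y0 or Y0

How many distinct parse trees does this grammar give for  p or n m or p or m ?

9

Parse trees for p or n m or p or m (showing first 6 of 9):
  [Y0 [Y0 p] or [Y0 n [Y0 [Y0 m] or [Y0 [Y0 p] or [Y0 m]]]]]
  [Y0 [Y0 p] or [Y0 n [Y0 [Y0 [Y0 m] or [Y0 p]] or [Y0 m]]]]
  [Y0 [Y0 p] or [Y0 [Y0 n [Y0 m]] or [Y0 [Y0 p] or [Y0 m]]]]
  [Y0 [Y0 p] or [Y0 [Y0 n [Y0 [Y0 m] or [Y0 p]]] or [Y0 m]]]
  [Y0 [Y0 p] or [Y0 [Y0 [Y0 n [Y0 m]] or [Y0 p]] or [Y0 m]]]
  [Y0 [Y0 [Y0 p] or [Y0 n [Y0 m]]] or [Y0 [Y0 p] or [Y0 m]]]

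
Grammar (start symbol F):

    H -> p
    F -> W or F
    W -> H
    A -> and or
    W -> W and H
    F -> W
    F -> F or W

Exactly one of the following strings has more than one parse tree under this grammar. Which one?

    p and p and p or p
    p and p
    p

p and p and p or p: 2 trees
p and p: 1 tree
p: 1 tree

p and p and p or p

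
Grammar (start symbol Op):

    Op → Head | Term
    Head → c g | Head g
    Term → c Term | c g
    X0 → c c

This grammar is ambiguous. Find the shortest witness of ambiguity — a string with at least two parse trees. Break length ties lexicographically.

c g

length 2: c g has 2 parse trees

Two derivations of c g:
  Op ⇒ Head ⇒ c g
  Op ⇒ Term ⇒ c g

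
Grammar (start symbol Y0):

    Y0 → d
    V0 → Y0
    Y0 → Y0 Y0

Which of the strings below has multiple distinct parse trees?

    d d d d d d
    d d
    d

d d d d d d: 42 trees
d d: 1 tree
d: 1 tree

d d d d d d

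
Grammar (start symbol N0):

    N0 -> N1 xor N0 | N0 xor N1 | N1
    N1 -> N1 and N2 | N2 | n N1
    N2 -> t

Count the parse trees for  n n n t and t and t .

Parse trees for n n n t and t and t (showing first 6 of 10):
  [N0 [N1 [N1 [N1 n [N1 n [N1 n [N1 [N2 t]]]]] and [N2 t]] and [N2 t]]]
  [N0 [N1 [N1 n [N1 [N1 n [N1 n [N1 [N2 t]]]] and [N2 t]]] and [N2 t]]]
  [N0 [N1 [N1 n [N1 n [N1 [N1 n [N1 [N2 t]]] and [N2 t]]]] and [N2 t]]]
  [N0 [N1 [N1 n [N1 n [N1 n [N1 [N1 [N2 t]] and [N2 t]]]]] and [N2 t]]]
  [N0 [N1 n [N1 [N1 [N1 n [N1 n [N1 [N2 t]]]] and [N2 t]] and [N2 t]]]]
  [N0 [N1 n [N1 [N1 n [N1 [N1 n [N1 [N2 t]]] and [N2 t]]] and [N2 t]]]]

10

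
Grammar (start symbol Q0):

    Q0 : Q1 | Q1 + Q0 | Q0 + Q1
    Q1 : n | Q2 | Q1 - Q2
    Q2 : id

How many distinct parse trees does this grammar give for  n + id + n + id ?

Parse trees for n + id + n + id:
  [Q0 [Q1 n] + [Q0 [Q1 [Q2 id]] + [Q0 [Q1 n] + [Q0 [Q1 [Q2 id]]]]]]
  [Q0 [Q1 n] + [Q0 [Q1 [Q2 id]] + [Q0 [Q0 [Q1 n]] + [Q1 [Q2 id]]]]]
  [Q0 [Q1 n] + [Q0 [Q0 [Q1 [Q2 id]] + [Q0 [Q1 n]]] + [Q1 [Q2 id]]]]
  [Q0 [Q1 n] + [Q0 [Q0 [Q0 [Q1 [Q2 id]]] + [Q1 n]] + [Q1 [Q2 id]]]]
  [Q0 [Q0 [Q1 n] + [Q0 [Q1 [Q2 id]] + [Q0 [Q1 n]]]] + [Q1 [Q2 id]]]
  [Q0 [Q0 [Q1 n] + [Q0 [Q0 [Q1 [Q2 id]]] + [Q1 n]]] + [Q1 [Q2 id]]]
  [Q0 [Q0 [Q0 [Q1 n] + [Q0 [Q1 [Q2 id]]]] + [Q1 n]] + [Q1 [Q2 id]]]
  [Q0 [Q0 [Q0 [Q0 [Q1 n]] + [Q1 [Q2 id]]] + [Q1 n]] + [Q1 [Q2 id]]]

8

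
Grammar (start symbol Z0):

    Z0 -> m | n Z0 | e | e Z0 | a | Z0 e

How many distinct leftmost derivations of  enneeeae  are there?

7

Parse trees for enneeeae:
  [Z0 e [Z0 n [Z0 n [Z0 e [Z0 e [Z0 e [Z0 [Z0 a] e]]]]]]]
  [Z0 e [Z0 n [Z0 n [Z0 e [Z0 e [Z0 [Z0 e [Z0 a]] e]]]]]]
  [Z0 e [Z0 n [Z0 n [Z0 e [Z0 [Z0 e [Z0 e [Z0 a]]] e]]]]]
  [Z0 e [Z0 n [Z0 n [Z0 [Z0 e [Z0 e [Z0 e [Z0 a]]]] e]]]]
  [Z0 e [Z0 n [Z0 [Z0 n [Z0 e [Z0 e [Z0 e [Z0 a]]]]] e]]]
  [Z0 e [Z0 [Z0 n [Z0 n [Z0 e [Z0 e [Z0 e [Z0 a]]]]]] e]]
  [Z0 [Z0 e [Z0 n [Z0 n [Z0 e [Z0 e [Z0 e [Z0 a]]]]]]] e]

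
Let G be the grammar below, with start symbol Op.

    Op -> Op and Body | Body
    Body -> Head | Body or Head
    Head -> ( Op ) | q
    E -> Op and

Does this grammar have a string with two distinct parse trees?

(E is unreachable from Op, so its rules don't affect L(Op).) This is a standard precedence ladder (Op over Body over Head), with each level left-recursive on its own operator ('and' at Op, 'or' at Body). That structure is LR(1), hence unambiguous.

Unambiguous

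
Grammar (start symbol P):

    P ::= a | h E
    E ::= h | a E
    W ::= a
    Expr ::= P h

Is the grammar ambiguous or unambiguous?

Unambiguous

(W, Expr are unreachable from P, so their rules don't affect L(P).) The reachable rules are right-linear with at most one rule per (nonterminal, next-terminal) pair. Each input token forces the next rule, so parsing is deterministic.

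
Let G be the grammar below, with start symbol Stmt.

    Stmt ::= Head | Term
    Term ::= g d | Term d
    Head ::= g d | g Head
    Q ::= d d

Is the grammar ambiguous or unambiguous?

Witness: g d

Derivation 1: Stmt ⇒ Head ⇒ g d
Derivation 2: Stmt ⇒ Term ⇒ g d

Two distinct leftmost derivations for the same string.

Ambiguous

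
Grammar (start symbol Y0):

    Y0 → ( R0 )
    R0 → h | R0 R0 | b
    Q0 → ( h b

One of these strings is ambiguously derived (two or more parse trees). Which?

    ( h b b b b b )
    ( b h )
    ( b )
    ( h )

( h b b b b b )

( h b b b b b ): 42 trees
( b h ): 1 tree
( b ): 1 tree
( h ): 1 tree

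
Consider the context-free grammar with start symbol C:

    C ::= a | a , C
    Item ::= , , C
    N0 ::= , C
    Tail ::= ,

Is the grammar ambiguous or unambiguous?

(Item, N0, Tail are unreachable from C, so their rules don't affect L(C).) Right-recursive list with a separator: after each atom, whether the separator follows determines the rule. One parse per string.

Unambiguous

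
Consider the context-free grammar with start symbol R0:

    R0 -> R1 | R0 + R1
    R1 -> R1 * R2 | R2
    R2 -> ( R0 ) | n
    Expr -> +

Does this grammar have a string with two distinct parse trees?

Only R0, R1, R2 are reachable from R0; ignoring the rest: This is a standard precedence ladder (R0 over R1 over R2), with each level left-recursive on its own operator ('+' at R0, '*' at R1). That structure is LR(1), hence unambiguous.

Unambiguous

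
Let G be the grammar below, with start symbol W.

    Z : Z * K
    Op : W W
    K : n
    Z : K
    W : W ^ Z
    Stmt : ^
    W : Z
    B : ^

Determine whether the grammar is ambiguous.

Unambiguous

(Op, Stmt, B are unreachable from W, so their rules don't affect L(W).) This is a standard precedence ladder (W over Z over K), with each level left-recursive on its own operator ('^' at W, '*' at Z). That structure is LR(1), hence unambiguous.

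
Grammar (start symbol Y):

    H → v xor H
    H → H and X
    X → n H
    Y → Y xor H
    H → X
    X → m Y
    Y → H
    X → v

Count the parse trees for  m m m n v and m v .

5

Parse trees for m m m n v and m v:
  [Y [H [H [X m [Y [H [X m [Y [H [X m [Y [H [X n [H [X v]]]]]]]]]]]]] and [X m [Y [H [X v]]]]]]
  [Y [H [X m [Y [H [H [X m [Y [H [X m [Y [H [X n [H [X v]]]]]]]]]] and [X m [Y [H [X v]]]]]]]]]
  [Y [H [X m [Y [H [X m [Y [H [H [X m [Y [H [X n [H [X v]]]]]]] and [X m [Y [H [X v]]]]]]]]]]]]
  [Y [H [X m [Y [H [X m [Y [H [X m [Y [H [H [X n [H [X v]]]] and [X m [Y [H [X v]]]]]]]]]]]]]]]
  [Y [H [X m [Y [H [X m [Y [H [X m [Y [H [X n [H [H [X v]] and [X m [Y [H [X v]]]]]]]]]]]]]]]]]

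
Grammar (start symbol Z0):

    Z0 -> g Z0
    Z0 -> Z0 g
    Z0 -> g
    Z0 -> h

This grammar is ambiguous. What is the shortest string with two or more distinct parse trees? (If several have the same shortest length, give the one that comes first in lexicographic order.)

length 1: no string has ≥2 trees
length 2: g g has 2 parse trees

Two derivations of g g:
  Z0 ⇒ g Z0 ⇒ g g
  Z0 ⇒ Z0 g ⇒ g g

g g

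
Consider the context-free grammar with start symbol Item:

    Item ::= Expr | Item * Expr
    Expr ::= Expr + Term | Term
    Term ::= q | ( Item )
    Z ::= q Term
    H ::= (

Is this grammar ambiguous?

Only Item, Expr, Term are reachable from Item; ignoring the rest: This is a standard precedence ladder (Item over Expr over Term), with each level left-recursive on its own operator ('*' at Item, '+' at Expr). That structure is LR(1), hence unambiguous.

Unambiguous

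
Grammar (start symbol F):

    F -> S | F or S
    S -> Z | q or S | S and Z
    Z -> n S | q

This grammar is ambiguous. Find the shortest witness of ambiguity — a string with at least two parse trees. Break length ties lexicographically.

q or q

length 1: no string has ≥2 trees
length 2: no string has ≥2 trees
length 3: q or q has 2 parse trees

Two derivations of q or q:
  F ⇒ S ⇒ q or S ⇒ q or Z ⇒ q or q
  F ⇒ F or S ⇒ S or S ⇒ Z or S ⇒ q or S ⇒ q or Z ⇒ q or q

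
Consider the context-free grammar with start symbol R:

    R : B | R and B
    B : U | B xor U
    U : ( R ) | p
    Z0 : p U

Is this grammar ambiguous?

Unambiguous

Only R, B, U are reachable from R; ignoring the rest: This is a standard precedence ladder (R over B over U), with each level left-recursive on its own operator ('and' at R, 'xor' at B). That structure is LR(1), hence unambiguous.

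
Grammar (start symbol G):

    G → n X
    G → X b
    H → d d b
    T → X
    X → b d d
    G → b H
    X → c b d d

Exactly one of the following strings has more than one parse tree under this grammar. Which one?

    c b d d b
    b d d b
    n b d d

b d d b

c b d d b: 1 tree
b d d b: 2 trees
n b d d: 1 tree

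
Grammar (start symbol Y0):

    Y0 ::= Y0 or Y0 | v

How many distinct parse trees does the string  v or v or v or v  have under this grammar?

5

Parse trees for v or v or v or v:
  [Y0 [Y0 v] or [Y0 [Y0 v] or [Y0 [Y0 v] or [Y0 v]]]]
  [Y0 [Y0 v] or [Y0 [Y0 [Y0 v] or [Y0 v]] or [Y0 v]]]
  [Y0 [Y0 [Y0 v] or [Y0 v]] or [Y0 [Y0 v] or [Y0 v]]]
  [Y0 [Y0 [Y0 v] or [Y0 [Y0 v] or [Y0 v]]] or [Y0 v]]
  [Y0 [Y0 [Y0 [Y0 v] or [Y0 v]] or [Y0 v]] or [Y0 v]]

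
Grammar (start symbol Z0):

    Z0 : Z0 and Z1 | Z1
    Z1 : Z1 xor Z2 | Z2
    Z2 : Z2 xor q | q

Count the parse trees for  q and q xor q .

Parse trees for q and q xor q:
  [Z0 [Z0 [Z1 [Z2 q]]] and [Z1 [Z1 [Z2 q]] xor [Z2 q]]]
  [Z0 [Z0 [Z1 [Z2 q]]] and [Z1 [Z2 [Z2 q] xor q]]]

2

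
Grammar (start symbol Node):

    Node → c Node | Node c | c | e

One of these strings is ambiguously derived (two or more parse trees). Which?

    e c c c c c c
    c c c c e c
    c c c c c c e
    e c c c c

e c c c c c c: 1 tree
c c c c e c: 5 trees
c c c c c c e: 1 tree
e c c c c: 1 tree

c c c c e c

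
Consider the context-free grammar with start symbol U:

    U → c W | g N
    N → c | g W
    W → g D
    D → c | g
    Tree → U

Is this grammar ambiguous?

Unambiguous

(Tree is unreachable from U, so its rules don't affect L(U).) Each reachable nonterminal has at most one production per leading terminal, and all productions are right-linear; the derivation is determined token-by-token.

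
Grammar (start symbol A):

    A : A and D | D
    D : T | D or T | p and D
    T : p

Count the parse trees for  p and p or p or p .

4

Parse trees for p and p or p or p:
  [A [A [D [T p]]] and [D [D [D [T p]] or [T p]] or [T p]]]
  [A [D [D [D p and [D [T p]]] or [T p]] or [T p]]]
  [A [D [D p and [D [D [T p]] or [T p]]] or [T p]]]
  [A [D p and [D [D [D [T p]] or [T p]] or [T p]]]]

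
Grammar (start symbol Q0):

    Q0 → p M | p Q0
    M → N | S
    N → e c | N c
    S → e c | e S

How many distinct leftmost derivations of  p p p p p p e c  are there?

Parse trees for p p p p p p e c:
  [Q0 p [Q0 p [Q0 p [Q0 p [Q0 p [Q0 p [M [N e c]]]]]]]]
  [Q0 p [Q0 p [Q0 p [Q0 p [Q0 p [Q0 p [M [S e c]]]]]]]]

2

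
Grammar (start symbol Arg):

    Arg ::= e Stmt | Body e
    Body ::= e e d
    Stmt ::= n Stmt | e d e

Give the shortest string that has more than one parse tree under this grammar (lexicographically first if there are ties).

e e d e

length 4: e e d e has 2 parse trees

Two derivations of e e d e:
  Arg ⇒ e Stmt ⇒ e e d e
  Arg ⇒ Body e ⇒ e e d e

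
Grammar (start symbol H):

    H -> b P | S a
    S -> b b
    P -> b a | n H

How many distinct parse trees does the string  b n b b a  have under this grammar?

2

Parse trees for b n b b a:
  [H b [P n [H b [P b a]]]]
  [H b [P n [H [S b b] a]]]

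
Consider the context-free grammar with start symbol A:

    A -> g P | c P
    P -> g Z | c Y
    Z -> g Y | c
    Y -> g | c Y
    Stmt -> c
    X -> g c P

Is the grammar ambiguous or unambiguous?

(Stmt, X are unreachable from A, so their rules don't affect L(A).) Each reachable nonterminal has at most one production per leading terminal, and all productions are right-linear; the derivation is determined token-by-token.

Unambiguous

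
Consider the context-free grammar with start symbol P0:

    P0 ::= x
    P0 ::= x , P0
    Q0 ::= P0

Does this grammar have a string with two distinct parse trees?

Only P0 is reachable from P0; ignoring the rest: The reachable grammar is A → atom sep A | atom. Each atom is followed by either the separator (recurse) or end-of-string (stop) — no choice point.

Unambiguous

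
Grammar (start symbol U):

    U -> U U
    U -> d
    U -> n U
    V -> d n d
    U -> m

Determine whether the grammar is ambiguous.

Ambiguous

Witness: d d d

Derivation 1: U ⇒ U U ⇒ U U U ⇒ d U U ⇒ d d U ⇒ d d d
Derivation 2: U ⇒ U U ⇒ d U ⇒ d U U ⇒ d d U ⇒ d d d

Two distinct leftmost derivations for the same string.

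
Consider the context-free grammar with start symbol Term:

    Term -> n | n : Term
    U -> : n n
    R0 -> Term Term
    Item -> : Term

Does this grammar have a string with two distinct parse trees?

(U, R0, Item are unreachable from Term, so their rules don't affect L(Term).) Right-recursive list with a separator: after each atom, whether the separator follows determines the rule. One parse per string.

Unambiguous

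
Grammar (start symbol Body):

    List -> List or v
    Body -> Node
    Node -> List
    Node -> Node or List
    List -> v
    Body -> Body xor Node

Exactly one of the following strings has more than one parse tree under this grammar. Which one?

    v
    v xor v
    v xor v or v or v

v xor v or v or v

v: 1 tree
v xor v: 1 tree
v xor v or v or v: 4 trees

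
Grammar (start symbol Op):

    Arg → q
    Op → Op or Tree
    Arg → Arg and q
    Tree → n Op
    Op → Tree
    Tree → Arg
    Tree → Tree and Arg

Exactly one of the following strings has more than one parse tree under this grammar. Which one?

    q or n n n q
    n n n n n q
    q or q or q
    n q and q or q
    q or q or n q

n q and q or q

q or n n n q: 1 tree
n n n n n q: 1 tree
q or q or q: 1 tree
n q and q or q: 5 trees
q or q or n q: 1 tree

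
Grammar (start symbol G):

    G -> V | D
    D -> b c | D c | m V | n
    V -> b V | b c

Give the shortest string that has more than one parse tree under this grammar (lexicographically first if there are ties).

b c

length 1: no string has ≥2 trees
length 2: b c has 2 parse trees

Two derivations of b c:
  G ⇒ V ⇒ b c
  G ⇒ D ⇒ b c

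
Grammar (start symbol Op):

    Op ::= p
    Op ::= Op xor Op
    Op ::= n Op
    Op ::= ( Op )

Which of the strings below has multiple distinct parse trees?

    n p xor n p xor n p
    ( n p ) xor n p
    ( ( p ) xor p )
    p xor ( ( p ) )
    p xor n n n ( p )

n p xor n p xor n p

n p xor n p xor n p: 7 trees
( n p ) xor n p: 1 tree
( ( p ) xor p ): 1 tree
p xor ( ( p ) ): 1 tree
p xor n n n ( p ): 1 tree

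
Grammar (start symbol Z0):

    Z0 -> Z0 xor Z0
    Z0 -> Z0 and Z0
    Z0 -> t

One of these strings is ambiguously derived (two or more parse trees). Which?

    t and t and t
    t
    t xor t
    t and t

t and t and t: 2 trees
t: 1 tree
t xor t: 1 tree
t and t: 1 tree

t and t and t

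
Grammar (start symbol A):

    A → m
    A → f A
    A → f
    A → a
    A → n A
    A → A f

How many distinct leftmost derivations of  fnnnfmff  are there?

21

Parse trees for fnnnfmff (showing first 6 of 21):
  [A f [A n [A n [A n [A f [A [A [A m] f] f]]]]]]
  [A f [A n [A n [A n [A [A f [A [A m] f]] f]]]]]
  [A f [A n [A n [A n [A [A [A f [A m]] f] f]]]]]
  [A f [A n [A n [A [A n [A f [A [A m] f]]] f]]]]
  [A f [A n [A n [A [A n [A [A f [A m]] f]] f]]]]
  [A f [A n [A n [A [A [A n [A f [A m]]] f] f]]]]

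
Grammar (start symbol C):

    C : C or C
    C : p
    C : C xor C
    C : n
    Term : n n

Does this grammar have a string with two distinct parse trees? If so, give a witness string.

Ambiguous

Witness: n or n or n

Derivation 1: C ⇒ C or C ⇒ C or C or C ⇒ n or C or C ⇒ n or n or C ⇒ n or n or n
Derivation 2: C ⇒ C or C ⇒ n or C ⇒ n or C or C ⇒ n or n or C ⇒ n or n or n

Two distinct leftmost derivations for the same string.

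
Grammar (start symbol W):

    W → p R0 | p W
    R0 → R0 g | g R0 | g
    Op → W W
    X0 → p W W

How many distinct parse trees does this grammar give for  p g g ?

2

Parse trees for p g g:
  [W p [R0 [R0 g] g]]
  [W p [R0 g [R0 g]]]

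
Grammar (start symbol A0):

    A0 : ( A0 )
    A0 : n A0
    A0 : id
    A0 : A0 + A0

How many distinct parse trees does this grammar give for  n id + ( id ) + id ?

Parse trees for n id + ( id ) + id:
  [A0 n [A0 [A0 id] + [A0 [A0 ( [A0 id] )] + [A0 id]]]]
  [A0 n [A0 [A0 [A0 id] + [A0 ( [A0 id] )]] + [A0 id]]]
  [A0 [A0 n [A0 id]] + [A0 [A0 ( [A0 id] )] + [A0 id]]]
  [A0 [A0 n [A0 [A0 id] + [A0 ( [A0 id] )]]] + [A0 id]]
  [A0 [A0 [A0 n [A0 id]] + [A0 ( [A0 id] )]] + [A0 id]]

5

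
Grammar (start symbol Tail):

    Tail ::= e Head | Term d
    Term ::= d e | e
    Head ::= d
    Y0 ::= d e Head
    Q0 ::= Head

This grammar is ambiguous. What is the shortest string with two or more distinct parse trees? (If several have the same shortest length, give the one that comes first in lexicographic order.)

length 2: e d has 2 parse trees

Two derivations of e d:
  Tail ⇒ e Head ⇒ e d
  Tail ⇒ Term d ⇒ e d

e d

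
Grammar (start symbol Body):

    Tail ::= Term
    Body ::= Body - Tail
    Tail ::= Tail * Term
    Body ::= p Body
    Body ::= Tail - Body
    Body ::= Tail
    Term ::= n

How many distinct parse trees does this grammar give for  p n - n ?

3

Parse trees for p n - n:
  [Body [Body p [Body [Tail [Term n]]]] - [Tail [Term n]]]
  [Body p [Body [Body [Tail [Term n]]] - [Tail [Term n]]]]
  [Body p [Body [Tail [Term n]] - [Body [Tail [Term n]]]]]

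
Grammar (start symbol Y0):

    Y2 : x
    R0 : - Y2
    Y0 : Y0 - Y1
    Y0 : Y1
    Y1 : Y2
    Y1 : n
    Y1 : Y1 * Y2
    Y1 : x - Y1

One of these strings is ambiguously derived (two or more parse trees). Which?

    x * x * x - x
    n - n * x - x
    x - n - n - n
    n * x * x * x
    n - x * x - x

x - n - n - n

x * x * x - x: 1 tree
n - n * x - x: 1 tree
x - n - n - n: 2 trees
n * x * x * x: 1 tree
n - x * x - x: 1 tree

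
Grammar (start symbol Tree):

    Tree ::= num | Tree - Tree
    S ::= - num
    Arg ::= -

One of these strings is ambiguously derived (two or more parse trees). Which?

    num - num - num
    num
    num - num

num - num - num: 2 trees
num: 1 tree
num - num: 1 tree

num - num - num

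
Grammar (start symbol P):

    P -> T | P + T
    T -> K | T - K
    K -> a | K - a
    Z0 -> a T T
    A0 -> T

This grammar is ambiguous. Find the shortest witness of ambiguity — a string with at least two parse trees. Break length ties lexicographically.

length 1: no string has ≥2 trees
length 3: a - a has 2 parse trees

Two derivations of a - a:
  P ⇒ T ⇒ K ⇒ K - a ⇒ a - a
  P ⇒ T ⇒ T - K ⇒ K - K ⇒ a - K ⇒ a - a

a - a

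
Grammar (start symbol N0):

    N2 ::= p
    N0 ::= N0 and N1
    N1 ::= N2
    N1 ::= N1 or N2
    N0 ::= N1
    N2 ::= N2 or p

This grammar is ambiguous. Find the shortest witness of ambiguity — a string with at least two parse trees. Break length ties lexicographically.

p or p

length 1: no string has ≥2 trees
length 3: p or p has 2 parse trees

Two derivations of p or p:
  N0 ⇒ N1 ⇒ N2 ⇒ N2 or p ⇒ p or p
  N0 ⇒ N1 ⇒ N1 or N2 ⇒ N2 or N2 ⇒ p or N2 ⇒ p or p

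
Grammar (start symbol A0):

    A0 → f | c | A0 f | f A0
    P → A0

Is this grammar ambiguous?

Witness: f f

Derivation 1: A0 ⇒ A0 f ⇒ f f
Derivation 2: A0 ⇒ f A0 ⇒ f f

Two distinct leftmost derivations for the same string.

Ambiguous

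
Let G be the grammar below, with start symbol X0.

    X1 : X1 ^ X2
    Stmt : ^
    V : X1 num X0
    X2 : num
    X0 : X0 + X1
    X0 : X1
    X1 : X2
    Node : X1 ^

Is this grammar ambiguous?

Unambiguous

Only X0, X1, X2 are reachable from X0; ignoring the rest: The grammar is stratified — X0 handles '+' (left-recursive), X1 handles '^', X2 atoms. Each operator has a fixed associativity and precedence level, so every string has one parse.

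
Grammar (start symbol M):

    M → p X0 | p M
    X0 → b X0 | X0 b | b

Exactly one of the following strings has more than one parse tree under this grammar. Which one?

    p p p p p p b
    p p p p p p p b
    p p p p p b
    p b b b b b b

p p p p p p b: 1 tree
p p p p p p p b: 1 tree
p p p p p b: 1 tree
p b b b b b b: 32 trees

p b b b b b b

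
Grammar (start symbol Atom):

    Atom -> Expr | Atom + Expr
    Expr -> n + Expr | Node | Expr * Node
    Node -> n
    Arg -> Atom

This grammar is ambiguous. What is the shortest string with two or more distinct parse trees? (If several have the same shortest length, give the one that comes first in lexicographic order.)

n + n

length 1: no string has ≥2 trees
length 3: n + n has 2 parse trees

Two derivations of n + n:
  Atom ⇒ Expr ⇒ n + Expr ⇒ n + Node ⇒ n + n
  Atom ⇒ Atom + Expr ⇒ Expr + Expr ⇒ Node + Expr ⇒ n + Expr ⇒ n + Node ⇒ n + n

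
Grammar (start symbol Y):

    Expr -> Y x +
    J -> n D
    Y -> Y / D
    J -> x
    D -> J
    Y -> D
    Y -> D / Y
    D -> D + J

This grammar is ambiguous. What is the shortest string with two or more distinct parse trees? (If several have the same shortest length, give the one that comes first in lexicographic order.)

x / x

length 1: no string has ≥2 trees
length 2: no string has ≥2 trees
length 3: x / x has 2 parse trees

Two derivations of x / x:
  Y ⇒ Y / D ⇒ D / D ⇒ J / D ⇒ x / D ⇒ x / J ⇒ x / x
  Y ⇒ D / Y ⇒ J / Y ⇒ x / Y ⇒ x / D ⇒ x / J ⇒ x / x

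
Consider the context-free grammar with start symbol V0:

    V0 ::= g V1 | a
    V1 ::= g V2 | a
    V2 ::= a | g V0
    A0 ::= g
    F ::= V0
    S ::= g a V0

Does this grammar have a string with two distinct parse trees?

(A0, F, S are unreachable from V0, so their rules don't affect L(V0).) Restricted to the reachable nonterminals, every rule has the form A → t or A → t B, and no two rules for the same A share a first terminal. The grammar encodes a DFA — one run per string.

Unambiguous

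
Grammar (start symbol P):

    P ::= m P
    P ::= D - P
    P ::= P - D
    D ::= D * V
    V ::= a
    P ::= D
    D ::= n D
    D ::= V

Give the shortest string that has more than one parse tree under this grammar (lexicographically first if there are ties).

length 1: no string has ≥2 trees
length 2: no string has ≥2 trees
length 3: a - a has 2 parse trees

Two derivations of a - a:
  P ⇒ D - P ⇒ V - P ⇒ a - P ⇒ a - D ⇒ a - V ⇒ a - a
  P ⇒ P - D ⇒ D - D ⇒ V - D ⇒ a - D ⇒ a - V ⇒ a - a

a - a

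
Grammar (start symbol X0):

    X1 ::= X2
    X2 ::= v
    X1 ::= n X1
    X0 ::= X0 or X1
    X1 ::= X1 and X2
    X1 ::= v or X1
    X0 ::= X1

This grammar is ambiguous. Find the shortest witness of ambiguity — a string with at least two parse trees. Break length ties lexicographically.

length 1: no string has ≥2 trees
length 2: no string has ≥2 trees
length 3: v or v has 2 parse trees

Two derivations of v or v:
  X0 ⇒ X0 or X1 ⇒ X1 or X1 ⇒ X2 or X1 ⇒ v or X1 ⇒ v or X2 ⇒ v or v
  X0 ⇒ X1 ⇒ v or X1 ⇒ v or X2 ⇒ v or v

v or v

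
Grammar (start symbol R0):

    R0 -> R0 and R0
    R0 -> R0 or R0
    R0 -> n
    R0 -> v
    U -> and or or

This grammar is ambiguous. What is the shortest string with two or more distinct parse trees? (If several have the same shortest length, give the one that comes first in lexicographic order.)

length 1: no string has ≥2 trees
length 3: no string has ≥2 trees
length 5: n and n and n has 2 parse trees

Two derivations of n and n and n:
  R0 ⇒ R0 and R0 ⇒ R0 and R0 and R0 ⇒ n and R0 and R0 ⇒ n and n and R0 ⇒ n and n and n
  R0 ⇒ R0 and R0 ⇒ n and R0 ⇒ n and R0 and R0 ⇒ n and n and R0 ⇒ n and n and n

n and n and n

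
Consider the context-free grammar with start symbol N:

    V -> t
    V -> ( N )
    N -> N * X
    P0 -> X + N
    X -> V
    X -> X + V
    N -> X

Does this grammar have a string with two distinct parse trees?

(P0 is unreachable from N, so its rules don't affect L(N).) N → N * X | X  ;  X → X + V | V  — a left-associative chain with V at the bottom. Each string factors uniquely by precedence.

Unambiguous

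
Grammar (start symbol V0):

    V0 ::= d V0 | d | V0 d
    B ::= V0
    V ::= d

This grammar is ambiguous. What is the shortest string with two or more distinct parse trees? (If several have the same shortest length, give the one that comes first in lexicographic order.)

d d

length 1: no string has ≥2 trees
length 2: d d has 2 parse trees

Two derivations of d d:
  V0 ⇒ d V0 ⇒ d d
  V0 ⇒ V0 d ⇒ d d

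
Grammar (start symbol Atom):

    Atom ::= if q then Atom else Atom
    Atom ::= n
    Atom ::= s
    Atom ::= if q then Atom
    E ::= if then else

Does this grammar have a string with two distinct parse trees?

Witness: if q then if q then n else n

Derivation 1: Atom ⇒ if q then Atom else Atom ⇒ if q then if q then Atom else Atom ⇒ if q then if q then n else Atom ⇒ if q then if q then n else n
Derivation 2: Atom ⇒ if q then Atom ⇒ if q then if q then Atom else Atom ⇒ if q then if q then n else Atom ⇒ if q then if q then n else n

Two distinct leftmost derivations for the same string.

Ambiguous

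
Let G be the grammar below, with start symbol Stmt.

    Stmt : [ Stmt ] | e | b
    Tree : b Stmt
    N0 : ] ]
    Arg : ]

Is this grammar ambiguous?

Only Stmt is reachable from Stmt; ignoring the rest: Each string is a nest of matched brackets around a single atom. An opening bracket forces the recursive rule; an atom forces the base rule.

Unambiguous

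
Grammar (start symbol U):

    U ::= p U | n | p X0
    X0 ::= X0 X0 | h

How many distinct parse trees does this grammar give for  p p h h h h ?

5

Parse trees for p p h h h h:
  [U p [U p [X0 [X0 h] [X0 [X0 h] [X0 [X0 h] [X0 h]]]]]]
  [U p [U p [X0 [X0 h] [X0 [X0 [X0 h] [X0 h]] [X0 h]]]]]
  [U p [U p [X0 [X0 [X0 h] [X0 h]] [X0 [X0 h] [X0 h]]]]]
  [U p [U p [X0 [X0 [X0 h] [X0 [X0 h] [X0 h]]] [X0 h]]]]
  [U p [U p [X0 [X0 [X0 [X0 h] [X0 h]] [X0 h]] [X0 h]]]]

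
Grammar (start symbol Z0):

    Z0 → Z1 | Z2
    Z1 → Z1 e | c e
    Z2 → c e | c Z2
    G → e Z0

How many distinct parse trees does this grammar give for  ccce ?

Parse trees for ccce:
  [Z0 [Z2 c [Z2 c [Z2 c e]]]]

1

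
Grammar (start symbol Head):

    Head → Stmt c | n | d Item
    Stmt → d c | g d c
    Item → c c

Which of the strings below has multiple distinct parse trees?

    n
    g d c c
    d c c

d c c

n: 1 tree
g d c c: 1 tree
d c c: 2 trees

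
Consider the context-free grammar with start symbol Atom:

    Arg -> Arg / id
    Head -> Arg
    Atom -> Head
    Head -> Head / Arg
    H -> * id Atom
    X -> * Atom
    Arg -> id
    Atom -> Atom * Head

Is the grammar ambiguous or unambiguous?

Ambiguous

Witness: id / id

Derivation 1: Atom ⇒ Head ⇒ Arg ⇒ Arg / id ⇒ id / id
Derivation 2: Atom ⇒ Head ⇒ Head / Arg ⇒ Arg / Arg ⇒ id / Arg ⇒ id / id

Two distinct leftmost derivations for the same string.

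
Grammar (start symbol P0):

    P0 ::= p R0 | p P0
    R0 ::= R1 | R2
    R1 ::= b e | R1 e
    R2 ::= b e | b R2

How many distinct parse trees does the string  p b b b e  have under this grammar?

1

Parse trees for p b b b e:
  [P0 p [R0 [R2 b [R2 b [R2 b e]]]]]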